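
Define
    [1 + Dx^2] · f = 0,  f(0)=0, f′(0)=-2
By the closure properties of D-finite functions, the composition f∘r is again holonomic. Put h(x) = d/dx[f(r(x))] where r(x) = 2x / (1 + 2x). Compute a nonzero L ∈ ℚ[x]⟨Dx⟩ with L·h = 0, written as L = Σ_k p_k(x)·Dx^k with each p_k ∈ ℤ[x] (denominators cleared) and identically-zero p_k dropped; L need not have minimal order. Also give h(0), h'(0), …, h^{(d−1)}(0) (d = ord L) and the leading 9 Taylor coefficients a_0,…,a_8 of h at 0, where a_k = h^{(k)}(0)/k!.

L = (28 + 96·x + 96·x^2) + (12 + 72·x + 144·x^2 + 96·x^3)·Dx + (1 + 8·x + 24·x^2 + 32·x^3 + 16·x^4)·Dx^2  (order 2).
h: a_k = -4, 16, -40, 64, -8/3, -480, 110896/45, -407296/45, 1793432/63, …
ICs: h(0) = -4, h′(0) = 16.

f: a_k = 0, -2, 0, 1/3, 0, -1/60, 0, 1/2520, 0, …
f∘r: x↦r, Dx↦Dx/r' in L_f ⇒ L₀.
h₀' ⇒ L via d/dx closure of L₀.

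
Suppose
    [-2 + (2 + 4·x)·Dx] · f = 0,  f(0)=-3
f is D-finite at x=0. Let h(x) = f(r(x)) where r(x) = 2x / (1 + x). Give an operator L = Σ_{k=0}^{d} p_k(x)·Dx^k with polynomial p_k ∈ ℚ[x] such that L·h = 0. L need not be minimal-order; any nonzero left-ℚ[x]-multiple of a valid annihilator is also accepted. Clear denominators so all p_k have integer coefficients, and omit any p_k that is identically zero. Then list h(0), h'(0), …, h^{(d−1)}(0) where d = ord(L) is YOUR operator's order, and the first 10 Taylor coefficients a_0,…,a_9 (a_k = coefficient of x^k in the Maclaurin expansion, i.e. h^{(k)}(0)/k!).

f: a_k = -3, -3, 3/2, -3/2, 15/8, -21/8, 63/16, -99/16, 1287/128, -2145/128, …
f∘r: x↦r, Dx↦Dx/r' in L_f ⇒ L₀.
L = -2 + (1 + 6·x + 5·x^2)·Dx  (order 1).
h: a_k = -3, -6, 12, -30, 90, -306, 1128, -4386, 17700, -73410, …
ICs: h(0) = -3.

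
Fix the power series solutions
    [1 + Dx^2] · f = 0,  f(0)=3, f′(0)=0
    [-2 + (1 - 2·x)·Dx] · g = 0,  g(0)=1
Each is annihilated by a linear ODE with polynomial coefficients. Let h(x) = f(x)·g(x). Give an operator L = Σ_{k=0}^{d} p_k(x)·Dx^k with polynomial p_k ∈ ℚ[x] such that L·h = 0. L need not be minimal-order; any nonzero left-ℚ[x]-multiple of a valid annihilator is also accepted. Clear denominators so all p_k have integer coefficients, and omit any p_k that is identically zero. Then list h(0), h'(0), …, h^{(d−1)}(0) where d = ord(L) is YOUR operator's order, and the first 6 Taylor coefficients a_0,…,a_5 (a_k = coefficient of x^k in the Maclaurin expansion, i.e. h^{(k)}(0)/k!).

L = (-1 + 2·x) + 4·Dx + (-1 + 2·x)·Dx^2  (order 2).
h: a_k = 3, 6, 21/2, 21, 337/8, 337/4, …
ICs: h(0) = 3, h′(0) = 6.

f: a_k = 3, 0, -3/2, 0, 1/8, 0, …
g: a_k = 1, 2, 4, 8, 16, 32, …
h₀=f·g: eliminate ⇒ L₀, order ≤ 2·1.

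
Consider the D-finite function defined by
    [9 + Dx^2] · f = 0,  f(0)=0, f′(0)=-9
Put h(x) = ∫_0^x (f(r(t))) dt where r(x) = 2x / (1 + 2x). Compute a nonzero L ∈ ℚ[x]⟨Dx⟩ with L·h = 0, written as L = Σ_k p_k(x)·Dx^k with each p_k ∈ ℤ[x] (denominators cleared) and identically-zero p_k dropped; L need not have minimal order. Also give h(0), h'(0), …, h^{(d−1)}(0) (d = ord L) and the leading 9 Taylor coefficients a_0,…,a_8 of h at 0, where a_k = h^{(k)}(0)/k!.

f: a_k = 0, -9, 0, 27/2, 0, -243/40, 0, 729/560, 0, …
f∘r: x↦r, Dx↦Dx/r' in L_f ⇒ L₀.
∫: right-multiply L₀ by Dx.
L = 36·Dx + (4 + 24·x + 48·x^2 + 32·x^3)·Dx^2 + (1 + 8·x + 24·x^2 + 32·x^3 + 16·x^4)·Dx^3  (order 3).
h: a_k = 0, 0, -9, 12, 9, -504/5, 1758/5, -6120/7, 58059/35, …
ICs: h(0) = 0, h′(0) = 0, h′′(0) = -18.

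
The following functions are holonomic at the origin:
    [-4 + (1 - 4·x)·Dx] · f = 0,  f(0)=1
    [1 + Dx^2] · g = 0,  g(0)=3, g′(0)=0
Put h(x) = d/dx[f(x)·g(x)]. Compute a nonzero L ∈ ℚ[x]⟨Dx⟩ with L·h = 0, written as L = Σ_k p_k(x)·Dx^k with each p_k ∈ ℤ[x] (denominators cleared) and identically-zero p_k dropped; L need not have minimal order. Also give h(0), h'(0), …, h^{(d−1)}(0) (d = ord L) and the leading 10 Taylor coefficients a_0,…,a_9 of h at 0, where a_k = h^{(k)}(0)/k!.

f: a_k = 1, 4, 16, 64, 256, 1024, 4096, 16384, 65536, 262144, …
g: a_k = 3, 0, -3/2, 0, 1/8, 0, -1/240, 0, 1/13440, 0, …
L₀ := L_f ⊗_s L_g (sym. prod.), ord ≤ 2.
h=h₀': d/dx-closure on L₀ ⇒ L.
L = (-31 - 8·x + 16·x^2) + (-8 + 32·x)·Dx + (1 - 8·x + 16·x^2)·Dx^2  (order 2).
h: a_k = 12, 93, 558, 5953/2, 29765/2, 2857439/40, 20002073/60, 512053069/336, 1536159207/224, 3686782096799/120960, …
ICs: h(0) = 12, h′(0) = 93.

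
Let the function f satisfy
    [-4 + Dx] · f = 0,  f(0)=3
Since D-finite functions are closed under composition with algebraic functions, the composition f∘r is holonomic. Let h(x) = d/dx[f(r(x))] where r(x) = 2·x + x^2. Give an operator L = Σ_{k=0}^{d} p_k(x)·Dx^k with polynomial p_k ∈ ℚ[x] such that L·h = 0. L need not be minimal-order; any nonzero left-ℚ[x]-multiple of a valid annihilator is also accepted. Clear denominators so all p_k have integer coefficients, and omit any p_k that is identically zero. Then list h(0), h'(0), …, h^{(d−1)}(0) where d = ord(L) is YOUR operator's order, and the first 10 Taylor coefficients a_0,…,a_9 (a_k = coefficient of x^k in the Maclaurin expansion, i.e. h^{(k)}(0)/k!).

f: a_k = 3, 12, 24, 32, 32, 128/5, 256/15, 1024/105, 512/105, 2048/945, …
Substitute x→r, Dx→(1/r')Dx; clear ⇒ L₀.
Differentiate: ansatz ord ≤ ord L₀ ⇒ L.
L = (9 + 16·x + 8·x^2) + (-1 - x)·Dx  (order 1).
h: a_k = 24, 216, 1056, 3680, 10176, 118208/5, 717056/15, 3015424/35, 2956544/21, 199678208/945, …
ICs: h(0) = 24.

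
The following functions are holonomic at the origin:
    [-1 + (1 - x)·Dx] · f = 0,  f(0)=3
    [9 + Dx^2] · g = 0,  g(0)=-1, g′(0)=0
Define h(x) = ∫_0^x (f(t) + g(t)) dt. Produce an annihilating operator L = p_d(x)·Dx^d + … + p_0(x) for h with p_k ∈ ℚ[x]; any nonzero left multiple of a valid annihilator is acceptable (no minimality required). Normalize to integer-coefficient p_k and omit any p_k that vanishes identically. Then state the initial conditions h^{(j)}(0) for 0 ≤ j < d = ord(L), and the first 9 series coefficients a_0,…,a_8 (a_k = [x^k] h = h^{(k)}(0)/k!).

f: a_k = 3, 3, 3, 3, 3, 3, 3, 3, 3, …
g: a_k = -1, 0, 9/2, 0, -27/8, 0, 81/80, 0, -729/4480, …
Sum ⇒ L₀ = lclm(L_f,L_g) in ℚ(x)⟨Dx⟩.
h=∫₀ˣh₀: take L = L₀·Dx.
L = (135 - 162·x + 81·x^2)·Dx + (-99 + 261·x - 243·x^2 + 81·x^3)·Dx^2 + (15 - 18·x + 9·x^2)·Dx^3 + (-11 + 29·x - 27·x^2 + 9·x^3)·Dx^4  (order 4).
h: a_k = 0, 2, 3/2, 5/2, 3/4, -3/40, 1/2, 321/560, 3/8, …
ICs: h(0) = 0, h′(0) = 2, h′′(0) = 3, h′′′(0) = 15.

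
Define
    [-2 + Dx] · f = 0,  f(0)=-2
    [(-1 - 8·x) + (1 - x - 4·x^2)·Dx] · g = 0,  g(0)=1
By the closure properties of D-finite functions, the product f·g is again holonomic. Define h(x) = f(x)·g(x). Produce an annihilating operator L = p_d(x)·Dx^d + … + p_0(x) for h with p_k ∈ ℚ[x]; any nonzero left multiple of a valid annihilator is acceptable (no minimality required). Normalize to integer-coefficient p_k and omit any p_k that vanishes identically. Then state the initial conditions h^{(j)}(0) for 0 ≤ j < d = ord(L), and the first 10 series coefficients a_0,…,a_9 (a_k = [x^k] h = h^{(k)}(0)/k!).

f: a_k = -2, -4, -4, -8/3, -4/3, -8/15, -8/45, -16/315, -4/315, -8/2835, …
g: a_k = 1, 1, 5, 9, 29, 65, 181, 441, 1165, 2929, …
f·g: L₀ = L_f ⊗_s L_g, ord ≤ 1·1.
L = (3 + 6·x - 8·x^2) + (-1 + x + 4·x^2)·Dx  (order 1).
h: a_k = -2, -6, -18, -134/3, -118, -1486/5, -34622/45, -68538/35, -528754/105, -36482678/2835, …
ICs: h(0) = -2.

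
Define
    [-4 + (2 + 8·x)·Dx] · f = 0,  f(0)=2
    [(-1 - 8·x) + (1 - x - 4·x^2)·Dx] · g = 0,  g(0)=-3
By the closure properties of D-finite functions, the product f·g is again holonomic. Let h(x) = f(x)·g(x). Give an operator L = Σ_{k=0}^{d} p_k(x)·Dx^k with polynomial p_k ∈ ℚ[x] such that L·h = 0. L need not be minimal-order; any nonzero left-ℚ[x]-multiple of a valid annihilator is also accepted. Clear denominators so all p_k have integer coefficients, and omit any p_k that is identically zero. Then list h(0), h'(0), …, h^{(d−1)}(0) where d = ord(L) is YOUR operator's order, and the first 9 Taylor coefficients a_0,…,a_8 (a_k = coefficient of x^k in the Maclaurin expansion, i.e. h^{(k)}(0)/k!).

L = (3 + 10·x + 24·x^2) + (-1 - 3·x + 8·x^2 + 16·x^3)·Dx  (order 1).
h: a_k = -6, -18, -30, -126, -186, -858, -1098, -6114, -5358, …
ICs: h(0) = -6.

f: a_k = 2, 4, -4, 8, -20, 56, -168, 528, -1716, …
g: a_k = -3, -3, -15, -27, -87, -195, -543, -1323, -3495, …
Sym-product of L_f,L_g gives L₀ (≤ ord 1).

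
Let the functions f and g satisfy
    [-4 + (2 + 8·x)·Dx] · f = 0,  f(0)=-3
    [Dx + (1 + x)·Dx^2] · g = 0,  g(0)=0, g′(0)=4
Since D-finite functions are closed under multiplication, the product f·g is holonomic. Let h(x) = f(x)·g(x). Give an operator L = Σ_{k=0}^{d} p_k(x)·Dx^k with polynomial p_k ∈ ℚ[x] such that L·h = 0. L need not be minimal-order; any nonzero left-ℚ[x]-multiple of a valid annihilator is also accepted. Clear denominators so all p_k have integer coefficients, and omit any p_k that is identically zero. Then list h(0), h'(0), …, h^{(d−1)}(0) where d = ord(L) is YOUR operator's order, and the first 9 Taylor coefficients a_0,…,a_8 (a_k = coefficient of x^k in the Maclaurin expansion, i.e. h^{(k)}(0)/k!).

L = (10 + 4·x) + (-3 - 12·x)·Dx + (1 + 9·x + 24·x^2 + 16·x^3)·Dx^2  (order 2).
h: a_k = 0, -12, -18, 32, -65, 778/5, -2104/5, 43228/35, -268067/70, …
ICs: h(0) = 0, h′(0) = -12.

f: a_k = -3, -6, 6, -12, 30, -84, 252, -792, 2574, …
g: a_k = 0, 4, -2, 4/3, -1, 4/5, -2/3, 4/7, -1/2, …
Sym-product of L_f,L_g gives L₀ (≤ ord 2).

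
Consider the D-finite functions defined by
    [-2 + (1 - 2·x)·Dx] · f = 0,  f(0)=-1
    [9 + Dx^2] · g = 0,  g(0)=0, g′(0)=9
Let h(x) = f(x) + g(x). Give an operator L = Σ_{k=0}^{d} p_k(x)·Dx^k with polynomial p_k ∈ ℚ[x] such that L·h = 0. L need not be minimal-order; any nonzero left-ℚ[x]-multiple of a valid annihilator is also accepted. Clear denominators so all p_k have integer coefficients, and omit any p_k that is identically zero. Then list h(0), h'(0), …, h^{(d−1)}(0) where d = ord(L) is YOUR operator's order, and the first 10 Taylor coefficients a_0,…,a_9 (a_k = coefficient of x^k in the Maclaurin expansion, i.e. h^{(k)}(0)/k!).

f: a_k = -1, -2, -4, -8, -16, -32, -64, -128, -256, -512, …
g: a_k = 0, 9, 0, -27/2, 0, 243/40, 0, -729/560, 0, 729/4480, …
f+g: L₀ = lclm(L_f,L_g), ord ≤ 1+2.
L = (594 - 648·x + 648·x^2) + (-153 + 630·x - 972·x^2 + 648·x^3)·Dx + (66 - 72·x + 72·x^2)·Dx^2 + (-17 + 70·x - 108·x^2 + 72·x^3)·Dx^3  (order 3).
h: a_k = -1, 7, -4, -43/2, -16, -1037/40, -64, -72409/560, -256, -2293031/4480, …
ICs: h(0) = -1, h′(0) = 7, h′′(0) = -8.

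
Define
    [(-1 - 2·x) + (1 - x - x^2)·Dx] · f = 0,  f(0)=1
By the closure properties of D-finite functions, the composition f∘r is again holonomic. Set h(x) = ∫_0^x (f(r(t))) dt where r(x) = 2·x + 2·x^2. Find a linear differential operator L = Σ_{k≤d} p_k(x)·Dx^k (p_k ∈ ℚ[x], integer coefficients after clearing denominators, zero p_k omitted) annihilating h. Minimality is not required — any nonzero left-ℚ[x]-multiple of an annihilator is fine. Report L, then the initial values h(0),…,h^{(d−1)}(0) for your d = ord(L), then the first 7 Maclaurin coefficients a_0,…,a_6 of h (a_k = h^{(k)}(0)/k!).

f: a_k = 1, 1, 2, 3, 5, 8, 13, …
f∘r: x↦r, Dx↦Dx/r' in L_f ⇒ L₀.
Integrate: L := L₀·Dx.
L = (2 + 12·x + 24·x^2 + 16·x^3)·Dx + (-1 + 2·x + 6·x^2 + 8·x^3 + 4·x^4)·Dx^2  (order 2).
h: a_k = 0, 1, 1, 10/3, 10, 32, 108, …
ICs: h(0) = 0, h′(0) = 1.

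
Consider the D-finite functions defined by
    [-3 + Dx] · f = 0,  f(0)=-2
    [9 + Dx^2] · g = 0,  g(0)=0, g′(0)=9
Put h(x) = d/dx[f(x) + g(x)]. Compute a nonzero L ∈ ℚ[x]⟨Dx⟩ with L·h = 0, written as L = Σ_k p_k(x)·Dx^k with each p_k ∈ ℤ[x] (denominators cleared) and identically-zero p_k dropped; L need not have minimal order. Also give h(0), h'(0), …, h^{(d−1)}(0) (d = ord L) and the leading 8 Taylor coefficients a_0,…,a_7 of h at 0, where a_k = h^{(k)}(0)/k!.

L = 27 - 9·Dx + 3·Dx^2 - Dx^3  (order 3).
h: a_k = 3, -18, -135/2, -27, 81/8, -243/20, -243/16, -729/280, …
ICs: h(0) = 3, h′(0) = -18, h′′(0) = -135.

f: a_k = -2, -6, -9, -9, -27/4, -81/20, -81/40, -243/280, …
g: a_k = 0, 9, 0, -27/2, 0, 243/40, 0, -729/560, …
Sum ⇒ L₀ = lclm(L_f,L_g) in ℚ(x)⟨Dx⟩.
h₀' ⇒ L via d/dx closure of L₀.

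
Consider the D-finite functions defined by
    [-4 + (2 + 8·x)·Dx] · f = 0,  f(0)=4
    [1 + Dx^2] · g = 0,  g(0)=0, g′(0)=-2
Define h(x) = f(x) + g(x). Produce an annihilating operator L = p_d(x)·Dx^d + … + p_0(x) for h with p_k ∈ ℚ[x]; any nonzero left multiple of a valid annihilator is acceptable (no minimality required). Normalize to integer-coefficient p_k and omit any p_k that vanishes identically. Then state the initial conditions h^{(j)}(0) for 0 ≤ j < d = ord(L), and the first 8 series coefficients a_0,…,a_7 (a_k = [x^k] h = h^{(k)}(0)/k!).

L = (-26 - 16·x - 32·x^2) + (-3 - 4·x + 48·x^2 + 64·x^3)·Dx + (-26 - 16·x - 32·x^2)·Dx^2 + (-3 - 4·x + 48·x^2 + 64·x^3)·Dx^3  (order 3).
h: a_k = 4, 6, -8, 49/3, -40, 6719/60, -336, 2661121/2520, …
ICs: h(0) = 4, h′(0) = 6, h′′(0) = -16.

f: a_k = 4, 8, -8, 16, -40, 112, -336, 1056, …
g: a_k = 0, -2, 0, 1/3, 0, -1/60, 0, 1/2520, …
h₀=f+g: left-lcm gives L₀, ord ≤ 3.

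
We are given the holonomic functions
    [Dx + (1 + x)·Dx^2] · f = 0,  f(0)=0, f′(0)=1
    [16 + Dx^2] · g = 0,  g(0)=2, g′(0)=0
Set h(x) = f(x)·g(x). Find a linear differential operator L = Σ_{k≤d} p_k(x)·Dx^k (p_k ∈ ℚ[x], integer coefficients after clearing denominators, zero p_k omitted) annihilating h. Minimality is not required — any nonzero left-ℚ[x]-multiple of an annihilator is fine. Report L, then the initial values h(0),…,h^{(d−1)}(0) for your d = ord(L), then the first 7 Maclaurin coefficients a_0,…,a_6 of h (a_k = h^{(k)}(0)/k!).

L = (15072 + 62976·x + 97024·x^2 + 65536·x^3 + 16384·x^4) + (1984 + 6080·x + 6144·x^2 + 2048·x^3)·Dx + (1950 + 8000·x + 12192·x^2 + 8192·x^3 + 2048·x^4)·Dx^2 + (124 + 380·x + 384·x^2 + 128·x^3)·Dx^3 + (63 + 254·x + 383·x^2 + 256·x^3 + 64·x^4)·Dx^4  (order 4).
h: a_k = 0, 2, -1, -46/3, 15/2, 82/5, -7, …
ICs: h(0) = 0, h′(0) = 2, h′′(0) = -2, h′′′(0) = -92.

f: a_k = 0, 1, -1/2, 1/3, -1/4, 1/5, -1/6, …
g: a_k = 2, 0, -16, 0, 64/3, 0, -512/45, …
L₀ := L_f ⊗_s L_g (sym. prod.), ord ≤ 4.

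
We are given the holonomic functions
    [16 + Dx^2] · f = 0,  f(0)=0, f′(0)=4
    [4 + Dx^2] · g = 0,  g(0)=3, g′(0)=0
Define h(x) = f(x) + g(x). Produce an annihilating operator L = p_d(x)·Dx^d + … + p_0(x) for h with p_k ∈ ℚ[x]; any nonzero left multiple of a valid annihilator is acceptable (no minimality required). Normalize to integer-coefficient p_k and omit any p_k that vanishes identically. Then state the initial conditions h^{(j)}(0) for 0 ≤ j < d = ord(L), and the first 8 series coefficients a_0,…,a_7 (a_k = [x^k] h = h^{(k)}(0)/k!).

L = 64 + 20·Dx^2 + Dx^4  (order 4).
h: a_k = 3, 4, -6, -32/3, 2, 128/15, -4/15, -1024/315, …
ICs: h(0) = 3, h′(0) = 4, h′′(0) = -12, h′′′(0) = -64.

f: a_k = 0, 4, 0, -32/3, 0, 128/15, 0, -1024/315, …
g: a_k = 3, 0, -6, 0, 2, 0, -4/15, 0, …
Sum ⇒ L₀ = lclm(L_f,L_g) in ℚ(x)⟨Dx⟩.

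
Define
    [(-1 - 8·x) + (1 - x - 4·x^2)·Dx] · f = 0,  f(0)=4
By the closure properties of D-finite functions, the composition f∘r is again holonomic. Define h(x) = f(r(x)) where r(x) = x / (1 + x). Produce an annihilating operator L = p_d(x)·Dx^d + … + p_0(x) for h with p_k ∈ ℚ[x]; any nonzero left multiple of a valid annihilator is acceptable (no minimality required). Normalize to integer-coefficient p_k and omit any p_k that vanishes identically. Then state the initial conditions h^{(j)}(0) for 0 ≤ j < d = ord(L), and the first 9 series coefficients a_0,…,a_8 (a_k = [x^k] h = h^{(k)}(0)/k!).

L = (1 + 9·x) + (-1 - 2·x + 3·x^2 + 4·x^3)·Dx  (order 1).
h: a_k = 4, 4, 16, 0, 64, -64, 320, -576, 1856, …
ICs: h(0) = 4.

f: a_k = 4, 4, 20, 36, 116, 260, 724, 1764, 4660, …
h₀=f(r): pull back L_f along r ⇒ L₀.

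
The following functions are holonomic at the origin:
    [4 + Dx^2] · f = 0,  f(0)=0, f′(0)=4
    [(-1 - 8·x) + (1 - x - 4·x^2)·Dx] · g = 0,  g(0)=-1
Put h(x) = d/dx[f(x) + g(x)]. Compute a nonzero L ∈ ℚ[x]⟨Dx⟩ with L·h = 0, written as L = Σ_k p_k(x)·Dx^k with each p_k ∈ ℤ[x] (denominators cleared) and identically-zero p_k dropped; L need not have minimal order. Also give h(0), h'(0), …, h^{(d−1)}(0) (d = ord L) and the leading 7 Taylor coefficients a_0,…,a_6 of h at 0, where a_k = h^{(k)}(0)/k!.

f: a_k = 0, 4, 0, -8/3, 0, 8/15, 0, …
g: a_k = -1, -1, -5, -9, -29, -65, -181, …
f+g: L₀ = lclm(L_f,L_g), ord ≤ 2+1.
Derive L from L₀ (diff closure).
L = (1472 + 8672·x + 38224·x^2 + 28480·x^3 + 58880·x^4 + 9216·x^5 + 12288·x^6) + (-116 - 892·x + 504·x^2 + 2312·x^3 + 5920·x^4 + 10368·x^5 + 3584·x^6 + 4096·x^7)·Dx + (368 + 2168·x + 9556·x^2 + 7120·x^3 + 14720·x^4 + 2304·x^5 + 3072·x^6)·Dx^2 + (-29 - 223·x + 126·x^2 + 578·x^3 + 1480·x^4 + 2592·x^5 + 896·x^6 + 1024·x^7)·Dx^3  (order 3).
h: a_k = 3, -10, -35, -116, -967/3, -1086, -138931/45, …
ICs: h(0) = 3, h′(0) = -10, h′′(0) = -70.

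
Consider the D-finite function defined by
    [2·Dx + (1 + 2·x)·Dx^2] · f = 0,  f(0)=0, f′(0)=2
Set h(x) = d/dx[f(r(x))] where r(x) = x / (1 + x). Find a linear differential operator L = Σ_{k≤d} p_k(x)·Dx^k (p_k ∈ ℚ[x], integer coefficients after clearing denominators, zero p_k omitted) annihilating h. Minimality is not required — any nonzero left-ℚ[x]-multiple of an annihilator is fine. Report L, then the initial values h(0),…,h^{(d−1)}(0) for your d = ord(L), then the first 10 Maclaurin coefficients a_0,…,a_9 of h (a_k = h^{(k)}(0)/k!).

L = (4 + 6·x) + (1 + 4·x + 3·x^2)·Dx  (order 1).
h: a_k = 2, -8, 26, -80, 242, -728, 2186, -6560, 19682, -59048, …
ICs: h(0) = 2.

f: a_k = 0, 2, -2, 8/3, -4, 32/5, -32/3, 128/7, -32, 512/9, …
h₀=f(r): pull back L_f along r ⇒ L₀.
h₀' ⇒ L via d/dx closure of L₀.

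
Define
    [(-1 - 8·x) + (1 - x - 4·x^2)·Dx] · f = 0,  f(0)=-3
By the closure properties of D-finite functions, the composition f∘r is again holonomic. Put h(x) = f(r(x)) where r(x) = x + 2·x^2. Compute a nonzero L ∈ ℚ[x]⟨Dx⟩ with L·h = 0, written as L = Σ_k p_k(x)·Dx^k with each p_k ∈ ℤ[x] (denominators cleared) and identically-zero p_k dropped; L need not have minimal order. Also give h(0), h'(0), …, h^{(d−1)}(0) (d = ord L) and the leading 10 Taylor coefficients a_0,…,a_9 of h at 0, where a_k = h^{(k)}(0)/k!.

L = (1 + 12·x + 48·x^2 + 64·x^3) + (-1 + x + 6·x^2 + 16·x^3 + 16·x^4)·Dx  (order 1).
h: a_k = -3, -3, -21, -87, -309, -1215, -4797, -18423, -71589, -278319, …
ICs: h(0) = -3.

f: a_k = -3, -3, -15, -27, -87, -195, -543, -1323, -3495, -8787, …
Change of var in L_f (x↦r) gives L₀.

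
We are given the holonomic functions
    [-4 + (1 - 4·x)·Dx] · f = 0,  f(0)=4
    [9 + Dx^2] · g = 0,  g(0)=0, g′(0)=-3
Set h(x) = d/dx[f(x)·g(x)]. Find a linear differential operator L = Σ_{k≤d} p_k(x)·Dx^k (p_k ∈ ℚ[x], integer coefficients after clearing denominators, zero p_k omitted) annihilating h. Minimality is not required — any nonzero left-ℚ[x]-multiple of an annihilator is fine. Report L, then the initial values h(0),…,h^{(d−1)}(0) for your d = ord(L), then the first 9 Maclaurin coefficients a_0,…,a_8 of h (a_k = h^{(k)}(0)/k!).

f: a_k = 4, 16, 64, 256, 1024, 4096, 16384, 65536, 262144, …
g: a_k = 0, -3, 0, 9/2, 0, -81/40, 0, 243/560, 0, …
Product ⇒ symmetric product L₀, ord ≤ 2.
Derive L from L₀ (diff closure).
L = (-23 - 72·x + 144·x^2) + (-8 + 32·x)·Dx + (1 - 8·x + 16·x^2)·Dx^2  (order 2).
h: a_k = -12, -96, -522, -2784, -27921/2, -335052/5, -6254061/20, -50032488/35, -7204680459/1120, …
ICs: h(0) = -12, h′(0) = -96.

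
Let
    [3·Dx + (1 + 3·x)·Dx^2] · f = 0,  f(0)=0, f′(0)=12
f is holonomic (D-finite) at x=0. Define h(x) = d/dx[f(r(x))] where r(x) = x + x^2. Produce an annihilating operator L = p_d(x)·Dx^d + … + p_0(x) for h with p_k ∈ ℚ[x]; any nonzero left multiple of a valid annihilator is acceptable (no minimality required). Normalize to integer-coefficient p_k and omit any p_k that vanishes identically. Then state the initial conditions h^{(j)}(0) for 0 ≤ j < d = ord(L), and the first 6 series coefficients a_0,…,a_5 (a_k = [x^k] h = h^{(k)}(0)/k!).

f: a_k = 0, 12, -18, 36, -81, 972/5, …
h₀=f(r): pull back L_f along r ⇒ L₀.
h=h₀': d/dx-closure on L₀ ⇒ L.
L = (1 + 6·x + 6·x^2) + (1 + 5·x + 9·x^2 + 6·x^3)·Dx  (order 1).
h: a_k = 12, -12, 0, 36, -108, 216, …
ICs: h(0) = 12.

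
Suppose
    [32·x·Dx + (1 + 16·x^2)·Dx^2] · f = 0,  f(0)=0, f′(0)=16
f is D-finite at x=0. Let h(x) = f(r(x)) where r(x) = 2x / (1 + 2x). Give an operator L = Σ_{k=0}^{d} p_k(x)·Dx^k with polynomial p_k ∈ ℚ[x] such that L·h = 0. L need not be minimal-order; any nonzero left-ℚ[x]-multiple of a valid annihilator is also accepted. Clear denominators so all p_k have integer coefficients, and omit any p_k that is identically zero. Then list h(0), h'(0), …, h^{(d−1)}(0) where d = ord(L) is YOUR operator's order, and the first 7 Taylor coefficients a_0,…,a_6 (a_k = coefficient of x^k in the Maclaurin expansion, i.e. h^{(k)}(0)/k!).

f: a_k = 0, 16, 0, -256/3, 0, 4096/5, 0, …
L₀ from L_f via x↦r, Dx↦r'^{-1}Dx.
L = (4 + 136·x)·Dx + (1 + 4·x + 68·x^2)·Dx^2  (order 2).
h: a_k = 0, 32, -64, -1664/3, 3840, 51712/5, -625664/3, …
ICs: h(0) = 0, h′(0) = 32.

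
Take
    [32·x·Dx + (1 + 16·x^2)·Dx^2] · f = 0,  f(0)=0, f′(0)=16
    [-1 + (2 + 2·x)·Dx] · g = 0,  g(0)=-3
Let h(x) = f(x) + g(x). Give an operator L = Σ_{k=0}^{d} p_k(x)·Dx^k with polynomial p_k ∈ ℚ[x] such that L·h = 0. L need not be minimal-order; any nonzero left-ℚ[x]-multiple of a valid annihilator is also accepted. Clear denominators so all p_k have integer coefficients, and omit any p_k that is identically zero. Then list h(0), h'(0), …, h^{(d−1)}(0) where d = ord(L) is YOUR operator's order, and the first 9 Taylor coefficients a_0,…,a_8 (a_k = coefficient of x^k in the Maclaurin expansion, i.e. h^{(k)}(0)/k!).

L = (-64 - 160·x + 3072·x^2 + 1536·x^3)·Dx + (-131 - 256·x + 5920·x^2 + 12288·x^3 + 5376·x^4)·Dx^2 + (-2 + 126·x + 192·x^2 + 2112·x^3 + 3584·x^4 + 1536·x^5)·Dx^3  (order 3).
h: a_k = -3, 29/2, 3/8, -4105/48, 15/128, 1048471/1280, 63/1024, -134218421/14336, 1287/32768, …
ICs: h(0) = -3, h′(0) = 29/2, h′′(0) = 3/4.

f: a_k = 0, 16, 0, -256/3, 0, 4096/5, 0, -65536/7, 0, …
g: a_k = -3, -3/2, 3/8, -3/16, 15/128, -21/256, 63/1024, -99/2048, 1287/32768, …
Sum ⇒ L₀ = lclm(L_f,L_g) in ℚ(x)⟨Dx⟩.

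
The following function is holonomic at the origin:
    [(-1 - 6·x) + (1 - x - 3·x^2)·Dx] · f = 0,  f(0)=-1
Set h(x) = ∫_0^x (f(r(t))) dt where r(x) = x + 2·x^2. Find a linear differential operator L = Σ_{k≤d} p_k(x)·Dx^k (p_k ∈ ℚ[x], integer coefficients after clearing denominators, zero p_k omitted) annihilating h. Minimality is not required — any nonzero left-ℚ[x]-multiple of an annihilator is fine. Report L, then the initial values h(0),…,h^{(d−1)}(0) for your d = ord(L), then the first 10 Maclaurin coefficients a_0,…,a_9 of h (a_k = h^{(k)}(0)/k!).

f: a_k = -1, -1, -4, -7, -19, -40, -97, -217, -508, -1159, …
Substitute x→r, Dx→(1/r')Dx; clear ⇒ L₀.
h=∫h₀ ⇒ L = L₀·Dx.
L = (1 + 10·x + 36·x^2 + 48·x^3)·Dx + (-1 + x + 5·x^2 + 12·x^3 + 12·x^4)·Dx^2  (order 2).
h: a_k = 0, -1, -1/2, -2, -23/4, -77/5, -46, -1009/7, -3589/8, -1430, …
ICs: h(0) = 0, h′(0) = -1.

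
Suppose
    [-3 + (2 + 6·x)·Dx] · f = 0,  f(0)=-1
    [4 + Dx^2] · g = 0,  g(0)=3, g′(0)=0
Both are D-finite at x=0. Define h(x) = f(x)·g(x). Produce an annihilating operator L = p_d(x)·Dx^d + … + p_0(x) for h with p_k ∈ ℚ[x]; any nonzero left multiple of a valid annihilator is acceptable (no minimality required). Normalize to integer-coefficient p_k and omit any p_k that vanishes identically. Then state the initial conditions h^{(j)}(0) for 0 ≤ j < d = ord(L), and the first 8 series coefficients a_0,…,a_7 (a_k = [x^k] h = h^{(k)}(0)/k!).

f: a_k = -1, -3/2, 9/8, -27/16, 405/128, -1701/256, 15309/1024, -72171/2048, …
g: a_k = 3, 0, -6, 0, 2, 0, -4/15, 0, …
h₀=f·g: eliminate ⇒ L₀, order ≤ 1·2.
L = (43 + 96·x + 144·x^2) + (-12 - 36·x)·Dx + (4 + 24·x + 36·x^2)·Dx^2  (order 2).
h: a_k = -3, -9/2, 75/8, 63/16, 95/128, -3279/256, 435961/15360, -704789/10240, …
ICs: h(0) = -3, h′(0) = -9/2.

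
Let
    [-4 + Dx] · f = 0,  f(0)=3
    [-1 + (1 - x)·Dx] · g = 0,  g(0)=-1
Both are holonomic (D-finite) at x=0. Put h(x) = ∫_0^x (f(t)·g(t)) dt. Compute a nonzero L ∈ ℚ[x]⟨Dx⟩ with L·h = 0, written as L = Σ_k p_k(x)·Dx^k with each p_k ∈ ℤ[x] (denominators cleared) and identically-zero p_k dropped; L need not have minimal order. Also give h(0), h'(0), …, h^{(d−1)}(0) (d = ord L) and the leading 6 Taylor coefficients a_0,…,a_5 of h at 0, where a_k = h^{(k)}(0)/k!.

f: a_k = 3, 12, 24, 32, 32, 128/5, …
g: a_k = -1, -1, -1, -1, -1, -1, …
h₀=f·g: eliminate ⇒ L₀, order ≤ 1·1.
h=∫₀ˣh₀: take L = L₀·Dx.
L = (5 - 4·x)·Dx + (-1 + x)·Dx^2  (order 2).
h: a_k = 0, -3, -15/2, -13, -71/4, -103/5, …
ICs: h(0) = 0, h′(0) = -3.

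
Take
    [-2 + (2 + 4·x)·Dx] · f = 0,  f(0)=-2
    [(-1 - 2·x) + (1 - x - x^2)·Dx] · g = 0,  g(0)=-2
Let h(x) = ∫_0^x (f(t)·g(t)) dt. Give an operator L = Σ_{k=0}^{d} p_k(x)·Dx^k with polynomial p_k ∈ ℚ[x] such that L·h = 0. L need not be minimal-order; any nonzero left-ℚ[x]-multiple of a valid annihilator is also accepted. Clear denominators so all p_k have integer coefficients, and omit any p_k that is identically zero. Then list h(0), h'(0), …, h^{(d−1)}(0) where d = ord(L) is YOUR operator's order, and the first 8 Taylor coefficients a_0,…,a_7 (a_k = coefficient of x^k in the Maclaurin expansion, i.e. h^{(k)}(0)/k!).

L = (2 + 3·x + 3·x^2)·Dx + (-1 - x + 3·x^2 + 2·x^3)·Dx^2  (order 2).
h: a_k = 0, 4, 4, 10/3, 5, 11/2, 17/2, 293/28, …
ICs: h(0) = 0, h′(0) = 4.

f: a_k = -2, -2, 1, -1, 5/4, -7/4, 21/8, -33/8, …
g: a_k = -2, -2, -4, -6, -10, -16, -26, -42, …
Product ⇒ symmetric product L₀, ord ≤ 1.
∫: right-multiply L₀ by Dx.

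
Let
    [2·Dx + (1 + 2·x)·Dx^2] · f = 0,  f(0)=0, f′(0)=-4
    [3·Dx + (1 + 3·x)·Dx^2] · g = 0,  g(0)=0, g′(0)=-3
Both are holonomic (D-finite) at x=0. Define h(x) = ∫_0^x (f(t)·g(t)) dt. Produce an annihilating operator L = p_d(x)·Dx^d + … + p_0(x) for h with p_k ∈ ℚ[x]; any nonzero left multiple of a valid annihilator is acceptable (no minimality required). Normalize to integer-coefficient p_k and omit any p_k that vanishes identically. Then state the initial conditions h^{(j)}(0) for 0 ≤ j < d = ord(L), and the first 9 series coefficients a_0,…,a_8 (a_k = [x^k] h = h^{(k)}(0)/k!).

L = (156 + 720·x + 864·x^2)·Dx^2 + (310 + 2244·x + 5400·x^2 + 4320·x^3)·Dx^3 + (88 + 860·x + 3132·x^2 + 5040·x^3 + 3024·x^4)·Dx^4 + (5 + 62·x + 305·x^2 + 744·x^3 + 900·x^4 + 432·x^5)·Dx^5  (order 5).
h: a_k = 0, 0, 0, 4, -15/2, 14, -55/2, 1989/35, -491/4, …
ICs: h(0) = 0, h′(0) = 0, h′′(0) = 0, h′′′(0) = 24, h′′′′(0) = -180.

f: a_k = 0, -4, 4, -16/3, 8, -64/5, 64/3, -256/7, 64, …
g: a_k = 0, -3, 9/2, -9, 81/4, -243/5, 243/2, -2187/7, 6561/8, …
L₀ := L_f ⊗_s L_g (sym. prod.), ord ≤ 4.
h=∫₀ˣh₀: take L = L₀·Dx.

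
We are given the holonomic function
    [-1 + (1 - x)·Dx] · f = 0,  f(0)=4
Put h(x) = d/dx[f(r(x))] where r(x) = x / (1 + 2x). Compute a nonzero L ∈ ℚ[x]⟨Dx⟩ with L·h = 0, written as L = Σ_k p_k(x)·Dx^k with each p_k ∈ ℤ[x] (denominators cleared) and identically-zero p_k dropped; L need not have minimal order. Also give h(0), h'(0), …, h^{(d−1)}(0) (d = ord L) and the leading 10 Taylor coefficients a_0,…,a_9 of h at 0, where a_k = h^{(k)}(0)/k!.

L = -4 + (-2 - 2·x)·Dx  (order 1).
h: a_k = 4, -8, 12, -16, 20, -24, 28, -32, 36, -40, …
ICs: h(0) = 4.

f: a_k = 4, 4, 4, 4, 4, 4, 4, 4, 4, 4, …
Substitute x→r, Dx→(1/r')Dx; clear ⇒ L₀.
Derive L from L₀ (diff closure).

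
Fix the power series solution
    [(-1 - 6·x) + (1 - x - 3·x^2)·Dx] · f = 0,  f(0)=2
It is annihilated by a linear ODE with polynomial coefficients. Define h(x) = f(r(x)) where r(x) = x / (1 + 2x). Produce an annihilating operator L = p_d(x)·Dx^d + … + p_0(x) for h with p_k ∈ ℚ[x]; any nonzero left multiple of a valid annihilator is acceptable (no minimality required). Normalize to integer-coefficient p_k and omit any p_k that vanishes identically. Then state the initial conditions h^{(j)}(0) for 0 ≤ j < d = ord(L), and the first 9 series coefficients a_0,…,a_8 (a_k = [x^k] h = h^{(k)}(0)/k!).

f: a_k = 2, 2, 8, 14, 38, 80, 194, 434, 1016, …
Change of var in L_f (x↦r) gives L₀.
L = (1 + 8·x) + (-1 - 5·x - 5·x^2 + 2·x^3)·Dx  (order 1).
h: a_k = 2, 2, 4, -10, 34, -112, 370, -1222, 4036, …
ICs: h(0) = 2.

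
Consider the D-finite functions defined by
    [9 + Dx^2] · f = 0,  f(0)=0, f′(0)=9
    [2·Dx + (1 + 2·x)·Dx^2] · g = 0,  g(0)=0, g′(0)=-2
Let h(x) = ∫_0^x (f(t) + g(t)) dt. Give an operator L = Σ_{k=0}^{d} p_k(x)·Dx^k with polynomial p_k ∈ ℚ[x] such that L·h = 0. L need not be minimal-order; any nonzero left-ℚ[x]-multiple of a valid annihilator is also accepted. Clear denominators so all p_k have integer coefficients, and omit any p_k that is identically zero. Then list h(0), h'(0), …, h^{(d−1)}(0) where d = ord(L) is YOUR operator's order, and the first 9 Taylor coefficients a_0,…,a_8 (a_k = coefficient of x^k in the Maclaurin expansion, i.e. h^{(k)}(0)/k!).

f: a_k = 0, 9, 0, -27/2, 0, 243/40, 0, -729/560, 0, …
g: a_k = 0, -2, 2, -8/3, 4, -32/5, 32/3, -128/7, 32, …
h₀=f+g: left-lcm gives L₀, ord ≤ 4.
Integrate: L := L₀·Dx.
L = (594 + 648·x + 648·x^2)·Dx^2 + (153 + 630·x + 972·x^2 + 648·x^3)·Dx^3 + (66 + 72·x + 72·x^2)·Dx^4 + (17 + 70·x + 108·x^2 + 72·x^3)·Dx^5  (order 5).
h: a_k = 0, 0, 7/2, 2/3, -97/24, 4/5, -13/240, 32/21, -1567/640, …
ICs: h(0) = 0, h′(0) = 0, h′′(0) = 7, h′′′(0) = 4, h′′′′(0) = -97.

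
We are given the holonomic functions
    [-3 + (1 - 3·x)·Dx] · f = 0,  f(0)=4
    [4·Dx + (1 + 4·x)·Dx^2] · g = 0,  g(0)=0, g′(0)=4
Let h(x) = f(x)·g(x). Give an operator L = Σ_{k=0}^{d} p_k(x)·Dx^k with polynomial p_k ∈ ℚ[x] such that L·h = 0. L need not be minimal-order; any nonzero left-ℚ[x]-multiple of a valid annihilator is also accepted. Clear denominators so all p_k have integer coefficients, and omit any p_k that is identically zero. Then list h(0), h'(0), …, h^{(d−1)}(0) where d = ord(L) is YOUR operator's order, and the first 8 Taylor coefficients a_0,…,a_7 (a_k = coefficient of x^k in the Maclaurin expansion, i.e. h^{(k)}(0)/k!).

L = 12 + (2 + 36·x)·Dx + (-1 - x + 12·x^2)·Dx^2  (order 2).
h: a_k = 0, 16, 16, 400/3, 144, 6256/5, 15344/15, 435088/35, …
ICs: h(0) = 0, h′(0) = 16.

f: a_k = 4, 12, 36, 108, 324, 972, 2916, 8748, …
g: a_k = 0, 4, -8, 64/3, -64, 1024/5, -2048/3, 16384/7, …
Product ⇒ symmetric product L₀, ord ≤ 2.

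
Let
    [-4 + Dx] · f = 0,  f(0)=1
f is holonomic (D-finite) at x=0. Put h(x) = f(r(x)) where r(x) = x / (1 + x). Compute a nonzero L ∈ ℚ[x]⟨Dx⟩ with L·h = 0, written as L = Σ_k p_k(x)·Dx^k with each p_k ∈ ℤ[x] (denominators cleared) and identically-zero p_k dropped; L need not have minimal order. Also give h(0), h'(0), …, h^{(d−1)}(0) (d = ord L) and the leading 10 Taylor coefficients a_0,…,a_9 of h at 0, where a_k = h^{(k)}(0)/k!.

f: a_k = 1, 4, 8, 32/3, 32/3, 128/15, 256/45, 1024/315, 512/315, 2048/2835, …
h₀=f(r): pull back L_f along r ⇒ L₀.
L = -4 + (1 + 2·x + x^2)·Dx  (order 1).
h: a_k = 1, 4, 4, -4/3, -4/3, 28/15, -44/45, -68/315, 316/315, -3316/2835, …
ICs: h(0) = 1.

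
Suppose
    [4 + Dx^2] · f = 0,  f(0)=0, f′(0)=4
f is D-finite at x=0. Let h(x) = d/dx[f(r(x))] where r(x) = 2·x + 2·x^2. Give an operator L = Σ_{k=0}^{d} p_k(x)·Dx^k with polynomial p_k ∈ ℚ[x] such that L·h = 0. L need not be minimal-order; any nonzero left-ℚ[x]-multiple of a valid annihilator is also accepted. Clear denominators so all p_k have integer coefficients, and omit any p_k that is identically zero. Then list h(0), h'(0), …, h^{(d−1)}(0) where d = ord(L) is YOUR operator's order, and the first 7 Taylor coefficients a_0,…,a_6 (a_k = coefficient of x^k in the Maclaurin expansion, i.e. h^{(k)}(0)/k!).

f: a_k = 0, 4, 0, -8/3, 0, 8/15, 0, …
Substitute x→r, Dx→(1/r')Dx; clear ⇒ L₀.
h=h₀': d/dx-closure on L₀ ⇒ L.
L = (28 + 128·x + 384·x^2 + 512·x^3 + 256·x^4) + (-6 - 12·x)·Dx + (1 + 4·x + 4·x^2)·Dx^2  (order 2).
h: a_k = 8, 16, -64, -256, -704/3, 384, 51712/45, …
ICs: h(0) = 8, h′(0) = 16.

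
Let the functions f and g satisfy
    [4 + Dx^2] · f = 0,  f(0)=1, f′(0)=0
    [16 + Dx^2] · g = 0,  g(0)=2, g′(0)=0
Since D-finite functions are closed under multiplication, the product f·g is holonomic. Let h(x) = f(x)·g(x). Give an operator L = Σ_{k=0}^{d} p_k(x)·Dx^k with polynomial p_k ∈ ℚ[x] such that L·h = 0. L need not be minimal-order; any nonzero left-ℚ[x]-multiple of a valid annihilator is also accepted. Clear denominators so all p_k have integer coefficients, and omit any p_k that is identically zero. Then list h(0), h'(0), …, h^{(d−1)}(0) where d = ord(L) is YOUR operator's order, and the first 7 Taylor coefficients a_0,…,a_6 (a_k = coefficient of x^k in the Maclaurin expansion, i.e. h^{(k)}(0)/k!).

f: a_k = 1, 0, -2, 0, 2/3, 0, -4/45, …
g: a_k = 2, 0, -16, 0, 64/3, 0, -512/45, …
Product ⇒ symmetric product L₀, ord ≤ 4.
L = 144 + 40·Dx^2 + Dx^4  (order 4).
h: a_k = 2, 0, -20, 0, 164/3, 0, -584/9, …
ICs: h(0) = 2, h′(0) = 0, h′′(0) = -40, h′′′(0) = 0.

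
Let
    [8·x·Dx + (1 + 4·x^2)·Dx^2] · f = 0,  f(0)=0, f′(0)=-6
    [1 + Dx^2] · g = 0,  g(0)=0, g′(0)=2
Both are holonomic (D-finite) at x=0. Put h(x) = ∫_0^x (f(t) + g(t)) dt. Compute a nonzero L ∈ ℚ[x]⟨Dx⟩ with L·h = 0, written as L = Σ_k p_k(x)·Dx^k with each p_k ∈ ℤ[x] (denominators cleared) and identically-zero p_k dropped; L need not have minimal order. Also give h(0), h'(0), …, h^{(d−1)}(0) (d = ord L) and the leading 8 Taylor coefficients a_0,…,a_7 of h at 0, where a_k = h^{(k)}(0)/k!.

f: a_k = 0, -6, 0, 8, 0, -96/5, 0, 384/7, …
g: a_k = 0, 2, 0, -1/3, 0, 1/60, 0, -1/2520, …
Sum ⇒ L₀ = lclm(L_f,L_g) in ℚ(x)⟨Dx⟩.
Integrate: L := L₀·Dx.
L = (-376·x + 1600·x^3 + 128·x^5)·Dx^2 + (-7 + 76·x^2 + 432·x^4 + 64·x^6)·Dx^3 + (-376·x + 1600·x^3 + 128·x^5)·Dx^4 + (-7 + 76·x^2 + 432·x^4 + 64·x^6)·Dx^5  (order 5).
h: a_k = 0, 0, -2, 0, 23/12, 0, -1151/360, 0, …
ICs: h(0) = 0, h′(0) = 0, h′′(0) = -4, h′′′(0) = 0, h′′′′(0) = 46.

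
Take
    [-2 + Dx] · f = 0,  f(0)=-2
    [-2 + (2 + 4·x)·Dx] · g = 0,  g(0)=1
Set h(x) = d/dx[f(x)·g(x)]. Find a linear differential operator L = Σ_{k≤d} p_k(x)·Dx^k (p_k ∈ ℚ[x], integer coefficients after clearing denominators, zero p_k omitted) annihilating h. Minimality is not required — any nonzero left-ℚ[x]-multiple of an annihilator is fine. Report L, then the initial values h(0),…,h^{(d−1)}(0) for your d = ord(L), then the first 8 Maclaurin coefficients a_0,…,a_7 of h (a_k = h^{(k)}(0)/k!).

f: a_k = -2, -4, -4, -8/3, -4/3, -8/15, -8/45, -16/315, …
g: a_k = 1, 1, -1/2, 1/2, -5/8, 7/8, -21/16, 33/16, …
f·g: L₀ = L_f ⊗_s L_g, ord ≤ 1·1.
Derive L from L₀ (diff closure).
L = (7 + 24·x + 16·x^2) + (-3 - 10·x - 8·x^2)·Dx  (order 1).
h: a_k = -6, -14, -17, -11, -107/12, 89/60, -1123/120, 39551/2520, …
ICs: h(0) = -6.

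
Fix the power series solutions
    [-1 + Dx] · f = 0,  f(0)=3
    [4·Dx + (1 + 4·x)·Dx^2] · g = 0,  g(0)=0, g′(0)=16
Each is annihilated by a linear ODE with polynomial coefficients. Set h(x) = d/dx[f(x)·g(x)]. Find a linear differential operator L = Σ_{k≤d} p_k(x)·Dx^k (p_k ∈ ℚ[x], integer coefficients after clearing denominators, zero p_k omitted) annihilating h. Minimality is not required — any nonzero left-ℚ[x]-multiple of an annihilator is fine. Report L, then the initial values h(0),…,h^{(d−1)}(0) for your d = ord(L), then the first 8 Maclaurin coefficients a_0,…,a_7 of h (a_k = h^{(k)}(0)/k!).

f: a_k = 3, 3, 3/2, 1/2, 1/8, 1/40, 1/240, 1/1680, …
g: a_k = 0, 16, -32, 256/3, -256, 4096/5, -8192/3, 65536/7, …
L₀ := L_f ⊗_s L_g (sym. prod.), ord ≤ 2.
h₀' ⇒ L via d/dx closure of L₀.
L = (25 - 24·x + 16·x^2) + (-22 + 32·x - 32·x^2)·Dx + (-3 - 8·x + 16·x^2)·Dx^2  (order 2).
h: a_k = 48, -96, 552, -2208, 9018, -36476, 2205587/15, -8872024/15, …
ICs: h(0) = 48, h′(0) = -96.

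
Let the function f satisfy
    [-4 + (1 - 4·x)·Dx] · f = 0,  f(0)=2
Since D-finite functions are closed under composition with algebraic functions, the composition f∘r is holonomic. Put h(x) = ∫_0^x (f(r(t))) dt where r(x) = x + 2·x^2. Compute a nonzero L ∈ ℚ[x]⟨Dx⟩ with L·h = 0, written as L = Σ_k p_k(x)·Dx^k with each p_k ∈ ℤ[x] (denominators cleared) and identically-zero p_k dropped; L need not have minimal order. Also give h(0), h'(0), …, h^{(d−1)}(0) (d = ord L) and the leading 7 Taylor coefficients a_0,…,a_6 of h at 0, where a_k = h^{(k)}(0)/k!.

L = (4 + 16·x)·Dx + (-1 + 4·x + 8·x^2)·Dx^2  (order 2).
h: a_k = 0, 2, 4, 16, 64, 1408/5, 1280, …
ICs: h(0) = 0, h′(0) = 2.

f: a_k = 2, 8, 32, 128, 512, 2048, 8192, …
L₀ from L_f via x↦r, Dx↦r'^{-1}Dx.
∫: right-multiply L₀ by Dx.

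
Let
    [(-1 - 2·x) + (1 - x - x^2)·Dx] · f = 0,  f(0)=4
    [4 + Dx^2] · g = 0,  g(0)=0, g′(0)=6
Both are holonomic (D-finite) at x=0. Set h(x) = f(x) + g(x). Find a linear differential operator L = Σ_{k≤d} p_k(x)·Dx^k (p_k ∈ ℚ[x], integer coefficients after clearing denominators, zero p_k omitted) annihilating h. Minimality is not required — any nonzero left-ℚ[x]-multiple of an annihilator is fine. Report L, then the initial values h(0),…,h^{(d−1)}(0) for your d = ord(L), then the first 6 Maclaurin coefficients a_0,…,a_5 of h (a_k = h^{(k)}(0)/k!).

L = (44 + 96·x + 32·x^2 + 48·x^3 + 40·x^4 + 16·x^5) + (-16 + 20·x + 8·x^2 - 16·x^3 + 12·x^4 + 24·x^5 + 8·x^6)·Dx + (11 + 24·x + 8·x^2 + 12·x^3 + 10·x^4 + 4·x^5)·Dx^2 + (-4 + 5·x + 2·x^2 - 4·x^3 + 3·x^4 + 6·x^5 + 2·x^6)·Dx^3  (order 3).
h: a_k = 4, 10, 8, 8, 20, 164/5, …
ICs: h(0) = 4, h′(0) = 10, h′′(0) = 16.

f: a_k = 4, 4, 8, 12, 20, 32, …
g: a_k = 0, 6, 0, -4, 0, 4/5, …
Sum ⇒ L₀ = lclm(L_f,L_g) in ℚ(x)⟨Dx⟩.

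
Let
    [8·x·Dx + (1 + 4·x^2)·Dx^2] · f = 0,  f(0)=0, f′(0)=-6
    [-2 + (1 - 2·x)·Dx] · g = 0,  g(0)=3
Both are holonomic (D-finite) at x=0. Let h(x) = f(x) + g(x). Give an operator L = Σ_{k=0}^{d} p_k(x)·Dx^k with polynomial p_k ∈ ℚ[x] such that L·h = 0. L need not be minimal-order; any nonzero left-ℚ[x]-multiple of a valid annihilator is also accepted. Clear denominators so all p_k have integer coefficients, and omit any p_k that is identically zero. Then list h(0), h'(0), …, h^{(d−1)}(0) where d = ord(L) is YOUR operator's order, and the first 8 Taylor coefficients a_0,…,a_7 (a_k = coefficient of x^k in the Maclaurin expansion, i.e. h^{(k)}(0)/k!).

L = (8 - 64·x - 96·x^2)·Dx + (-8 + 8·x - 32·x^2 - 96·x^3)·Dx^2 + (1 - 16·x^4)·Dx^3  (order 3).
h: a_k = 3, 0, 12, 32, 48, 384/5, 192, 3072/7, …
ICs: h(0) = 3, h′(0) = 0, h′′(0) = 24.

f: a_k = 0, -6, 0, 8, 0, -96/5, 0, 384/7, …
g: a_k = 3, 6, 12, 24, 48, 96, 192, 384, …
L₀ := lclm(L_f,L_g); ord L₀ ≤ 2+1.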